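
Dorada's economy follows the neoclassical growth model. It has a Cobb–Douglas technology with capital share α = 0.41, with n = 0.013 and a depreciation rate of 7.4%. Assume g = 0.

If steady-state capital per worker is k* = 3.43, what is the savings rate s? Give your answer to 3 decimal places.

s ≈ 0.180

At the steady state, Δk = 0, so s·k^α = (n + δ)·k.
So s / (n + δ) = (k*)^(1−α) = 3.43^0.59 = 2.0693.
Therefore s = 2.0693 × (n + δ) = 2.0693 × 0.087 = 0.1800.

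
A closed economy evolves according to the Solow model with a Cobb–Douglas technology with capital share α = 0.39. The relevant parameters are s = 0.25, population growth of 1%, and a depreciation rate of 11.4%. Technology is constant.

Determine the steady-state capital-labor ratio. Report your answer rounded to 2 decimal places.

k* ≈ 3.16

Steady state requires s·f(k) = (n + δ)·k, i.e. s·k^α = (n + δ)·k.
Dividing both sides by k: k^(1−α) = s / (n + δ).
k^0.61 = 0.25 / (0.010 + 0.114) = 0.25 / 0.124 = 2.0161
k* = 2.0161^(1/0.61) ≈ 3.1565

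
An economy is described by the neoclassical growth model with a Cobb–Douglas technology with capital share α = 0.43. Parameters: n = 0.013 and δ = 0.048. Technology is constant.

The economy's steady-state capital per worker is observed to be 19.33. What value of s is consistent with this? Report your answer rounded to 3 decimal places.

In steady state, investment equals break-even investment: s·k^α = (n + δ)·k.
So s / (n + δ) = (k*)^(1−α) = 19.33^0.57 = 5.4094.
Therefore s = 5.4094 × (n + δ) = 5.4094 × 0.061 = 0.3300.

s ≈ 0.330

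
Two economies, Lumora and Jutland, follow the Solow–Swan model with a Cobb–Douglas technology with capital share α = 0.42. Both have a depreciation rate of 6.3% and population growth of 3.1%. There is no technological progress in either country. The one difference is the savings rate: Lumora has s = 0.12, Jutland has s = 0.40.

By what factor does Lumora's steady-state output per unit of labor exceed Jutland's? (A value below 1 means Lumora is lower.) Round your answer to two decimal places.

Steady-state y* = [s/(n + δ)]^(α/(1−α)), so the ratio is [ (s_L/(n + δ)_L) / (s_J/(n + δ)_J) ]^0.7241.
s_L/(n + δ)_L = 0.12/0.094 = 1.2766; s_J/(n + δ)_J = 0.40/0.094 = 4.2553.
Ratio = (1.2766/4.2553)^0.7241 = 0.3000^0.7241 ≈ 0.4182

y*_L / y*_J ≈ 0.42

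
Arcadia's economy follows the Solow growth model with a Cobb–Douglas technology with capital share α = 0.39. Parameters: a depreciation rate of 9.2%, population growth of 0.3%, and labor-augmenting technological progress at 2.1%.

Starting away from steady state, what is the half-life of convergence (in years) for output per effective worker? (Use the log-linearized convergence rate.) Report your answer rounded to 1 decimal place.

t_½ ≈ 9.8 years

Near the steady state the convergence rate is λ = (1 − α)(n + g + δ).
λ = (1 − 0.39) × 0.116 = 0.61 × 0.116 = 0.07076
Half-life = ln 2 / λ = 0.6931 / 0.07076 ≈ 9.80 years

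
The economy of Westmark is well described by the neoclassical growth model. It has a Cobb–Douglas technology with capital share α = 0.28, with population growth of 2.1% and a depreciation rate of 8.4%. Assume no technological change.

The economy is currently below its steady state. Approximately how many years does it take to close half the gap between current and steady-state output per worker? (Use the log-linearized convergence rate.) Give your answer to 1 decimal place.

Near the steady state the convergence rate is λ = (1 − α)(n + δ).
λ = (1 − 0.28) × 0.105 = 0.72 × 0.105 = 0.0756
Half-life = ln 2 / λ = 0.6931 / 0.0756 ≈ 9.17 years

about 9.2 years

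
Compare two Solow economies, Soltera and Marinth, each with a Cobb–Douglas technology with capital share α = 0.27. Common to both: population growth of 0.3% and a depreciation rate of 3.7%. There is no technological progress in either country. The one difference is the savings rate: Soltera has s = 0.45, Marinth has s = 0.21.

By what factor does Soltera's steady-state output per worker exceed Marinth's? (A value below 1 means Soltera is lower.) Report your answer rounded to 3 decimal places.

Steady-state y* = [s/(n + δ)]^(α/(1−α)), so the ratio is [ (s_S/(n + δ)_S) / (s_M/(n + δ)_M) ]^0.3699.
s_S/(n + δ)_S = 0.45/0.040 = 11.2500; s_M/(n + δ)_M = 0.21/0.040 = 5.2500.
Ratio = (11.2500/5.2500)^0.3699 = 2.1429^0.3699 ≈ 1.3257

y*_S / y*_M ≈ 1.326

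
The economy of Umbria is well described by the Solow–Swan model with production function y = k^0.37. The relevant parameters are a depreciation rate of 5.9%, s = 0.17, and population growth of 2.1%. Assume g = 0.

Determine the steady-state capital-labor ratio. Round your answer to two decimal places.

At the steady state, Δk = 0, so s·k^α = (n + δ)·k.
Rearranging, k^(1−α) = s / (n + δ).
k^0.63 = 0.17 / (0.021 + 0.059) = 0.17 / 0.080 = 2.1250
k* = 2.1250^(1/0.63) ≈ 3.3084

k* ≈ 3.31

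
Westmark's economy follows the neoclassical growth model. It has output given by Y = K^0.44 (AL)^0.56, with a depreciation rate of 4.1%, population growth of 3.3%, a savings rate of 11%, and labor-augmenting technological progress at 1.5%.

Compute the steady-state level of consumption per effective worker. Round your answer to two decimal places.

c* ≈ 1.05

Steady state requires s·f(k) = (n + g + δ)·k, i.e. s·k^α = (n + g + δ)·k.
Dividing both sides by k: k^(1−α) = s / (n + g + δ).
k^0.56 = 0.11 / (0.033 + 0.015 + 0.041) = 0.11 / 0.089 = 1.2360
k* = 1.2360^(1/0.56) ≈ 1.4599
y* = (k*)^α = 1.4599^0.44 ≈ 1.1811
c* = (1 − s)·y* = (1 − 0.11) × 1.1811 ≈ 1.0512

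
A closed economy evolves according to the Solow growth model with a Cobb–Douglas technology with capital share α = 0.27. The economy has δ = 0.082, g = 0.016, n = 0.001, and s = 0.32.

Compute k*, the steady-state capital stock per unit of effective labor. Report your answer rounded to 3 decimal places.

Steady state requires s·f(k) = (n + g + δ)·k, i.e. s·k^α = (n + g + δ)·k.
Rearranging, k^(1−α) = s / (n + g + δ).
k^0.73 = 0.32 / (0.001 + 0.016 + 0.082) = 0.32 / 0.099 = 3.2323
k* = 3.2323^(1/0.73) ≈ 4.9884

k* ≈ 4.988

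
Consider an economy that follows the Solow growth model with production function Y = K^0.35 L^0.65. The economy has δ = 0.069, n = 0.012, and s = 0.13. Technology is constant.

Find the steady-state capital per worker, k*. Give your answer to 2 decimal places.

Steady state requires s·f(k) = (n + δ)·k, i.e. s·k^α = (n + δ)·k.
Dividing both sides by k: k^(1−α) = s / (n + δ).
k^0.65 = 0.13 / (0.012 + 0.069) = 0.13 / 0.081 = 1.6049
k* = 1.6049^(1/0.65) ≈ 2.0705

k* = 2.07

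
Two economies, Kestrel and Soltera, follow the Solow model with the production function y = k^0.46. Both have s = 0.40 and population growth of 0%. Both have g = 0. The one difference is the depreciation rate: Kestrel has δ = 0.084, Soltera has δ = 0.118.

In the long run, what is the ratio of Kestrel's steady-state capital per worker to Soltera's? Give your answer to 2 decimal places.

k*_K / k*_S ≈ 1.88

Steady-state k* = [s/(n + δ)]^(1/(1−α)), so the ratio is [ (s_K/(n + δ)_K) / (s_S/(n + δ)_S) ]^1.8519.
s_K/(n + δ)_K = 0.40/0.084 = 4.7619; s_S/(n + δ)_S = 0.40/0.118 = 3.3898.
Ratio = (4.7619/3.3898)^1.8519 = 1.4048^1.8519 ≈ 1.8766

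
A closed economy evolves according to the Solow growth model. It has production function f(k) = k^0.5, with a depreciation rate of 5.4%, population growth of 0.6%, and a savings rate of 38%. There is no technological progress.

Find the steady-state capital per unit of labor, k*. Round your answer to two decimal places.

Steady state requires s·f(k) = (n + δ)·k, i.e. s·k^α = (n + δ)·k.
Dividing both sides by k: k^(1−α) = s / (n + δ).
k^0.5 = 0.38 / (0.006 + 0.054) = 0.38 / 0.060 = 6.3333
k* = 6.3333^(1/0.5) ≈ 40.1107

k* = 40.11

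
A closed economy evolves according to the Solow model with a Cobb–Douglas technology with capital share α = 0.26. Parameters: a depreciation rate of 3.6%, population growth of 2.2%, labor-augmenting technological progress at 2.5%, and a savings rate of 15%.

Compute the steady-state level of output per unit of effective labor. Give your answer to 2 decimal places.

y* = 1.23

In steady state, investment equals break-even investment: s·k^α = (n + g + δ)·k.
Dividing both sides by k: k^(1−α) = s / (n + g + δ).
k^0.74 = 0.15 / (0.022 + 0.025 + 0.036) = 0.15 / 0.083 = 1.8072
k* = 1.8072^(1/0.74) ≈ 2.2249
y* = (k*)^α = 2.2249^0.26 ≈ 1.2311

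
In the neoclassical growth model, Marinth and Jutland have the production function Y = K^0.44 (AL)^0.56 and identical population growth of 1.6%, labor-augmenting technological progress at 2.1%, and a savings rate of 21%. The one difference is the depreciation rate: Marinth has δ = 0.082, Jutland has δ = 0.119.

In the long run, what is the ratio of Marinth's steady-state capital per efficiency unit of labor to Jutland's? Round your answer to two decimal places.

ratio ≈ 1.62

Steady-state k* = [s/(n + g + δ)]^(1/(1−α)), so the ratio is [ (s_M/(n + g + δ)_M) / (s_J/(n + g + δ)_J) ]^1.7857.
s_M/(n + g + δ)_M = 0.21/0.119 = 1.7647; s_J/(n + g + δ)_J = 0.21/0.156 = 1.3462.
Ratio = (1.7647/1.3462)^1.7857 = 1.3109^1.7857 ≈ 1.6216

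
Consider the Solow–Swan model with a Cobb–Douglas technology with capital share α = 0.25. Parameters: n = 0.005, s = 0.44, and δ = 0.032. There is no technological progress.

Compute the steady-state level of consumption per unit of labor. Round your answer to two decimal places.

c* = 1.28

Steady state requires s·f(k) = (n + δ)·k, i.e. s·k^α = (n + δ)·k.
Dividing both sides by k: k^(1−α) = s / (n + δ).
k^0.75 = 0.44 / (0.005 + 0.032) = 0.44 / 0.037 = 11.8919
k* = 11.8919^(1/0.75) ≈ 27.1437
y* = (k*)^α = 27.1437^0.25 ≈ 2.2825
c* = (1 − s)·y* = (1 − 0.44) × 2.2825 ≈ 1.2782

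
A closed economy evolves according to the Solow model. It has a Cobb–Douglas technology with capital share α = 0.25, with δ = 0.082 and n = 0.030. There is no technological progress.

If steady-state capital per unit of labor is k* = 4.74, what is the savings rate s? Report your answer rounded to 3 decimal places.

s ≈ 0.360

At the steady state, Δk = 0, so s·k^α = (n + δ)·k.
So s / (n + δ) = (k*)^(1−α) = 4.74^0.75 = 3.2124.
Therefore s = 3.2124 × (n + δ) = 3.2124 × 0.112 = 0.3598.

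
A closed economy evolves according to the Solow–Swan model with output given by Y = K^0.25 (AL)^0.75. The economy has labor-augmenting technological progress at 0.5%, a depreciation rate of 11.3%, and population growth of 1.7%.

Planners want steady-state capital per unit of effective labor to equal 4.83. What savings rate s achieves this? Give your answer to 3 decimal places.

At the steady state, Δk = 0, so s·k^α = (n + g + δ)·k.
So s / (n + g + δ) = (k*)^(1−α) = 4.83^0.75 = 3.2581.
Therefore s = 3.2581 × (n + g + δ) = 3.2581 × 0.135 = 0.4398.

s ≈ 0.440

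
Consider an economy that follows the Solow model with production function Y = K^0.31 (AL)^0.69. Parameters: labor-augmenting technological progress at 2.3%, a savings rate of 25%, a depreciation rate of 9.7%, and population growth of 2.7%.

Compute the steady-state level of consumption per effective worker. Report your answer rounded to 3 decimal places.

c* = 0.952

At the steady state, Δk = 0, so s·k^α = (n + g + δ)·k.
Dividing both sides by k: k^(1−α) = s / (n + g + δ).
k^0.69 = 0.25 / (0.027 + 0.023 + 0.097) = 0.25 / 0.147 = 1.7007
k* = 1.7007^(1/0.69) ≈ 2.1590
y* = (k*)^α = 2.1590^0.31 ≈ 1.2695
c* = (1 − s)·y* = (1 − 0.25) × 1.2695 ≈ 0.9521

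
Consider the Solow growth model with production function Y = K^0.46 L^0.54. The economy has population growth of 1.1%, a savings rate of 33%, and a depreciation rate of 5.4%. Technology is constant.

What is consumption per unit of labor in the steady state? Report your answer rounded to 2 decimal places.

c* = 2.67

In steady state, investment equals break-even investment: s·k^α = (n + δ)·k.
Dividing both sides by k: k^(1−α) = s / (n + δ).
k^0.54 = 0.33 / (0.011 + 0.054) = 0.33 / 0.065 = 5.0769
k* = 5.0769^(1/0.54) ≈ 20.2611
y* = (k*)^α = 20.2611^0.46 ≈ 3.9908
c* = (1 − s)·y* = (1 − 0.33) × 3.9908 ≈ 2.6738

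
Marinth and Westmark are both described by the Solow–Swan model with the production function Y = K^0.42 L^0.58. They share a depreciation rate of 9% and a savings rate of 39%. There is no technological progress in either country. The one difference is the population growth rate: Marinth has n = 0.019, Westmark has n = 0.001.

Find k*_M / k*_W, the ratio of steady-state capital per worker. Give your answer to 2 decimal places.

ratio ≈ 0.73

Steady-state k* = [s/(n + δ)]^(1/(1−α)), so the ratio is [ (s_M/(n + δ)_M) / (s_W/(n + δ)_W) ]^1.7241.
s_M/(n + δ)_M = 0.39/0.109 = 3.5780; s_W/(n + δ)_W = 0.39/0.091 = 4.2857.
Ratio = (3.5780/4.2857)^1.7241 = 0.8349^1.7241 ≈ 0.7326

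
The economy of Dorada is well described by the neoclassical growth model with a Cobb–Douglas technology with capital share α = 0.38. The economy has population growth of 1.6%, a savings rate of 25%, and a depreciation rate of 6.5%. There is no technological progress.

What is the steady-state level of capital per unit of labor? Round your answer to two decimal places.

k* ≈ 6.16

In steady state, investment equals break-even investment: s·k^α = (n + δ)·k.
Rearranging, k^(1−α) = s / (n + δ).
k^0.62 = 0.25 / (0.016 + 0.065) = 0.25 / 0.081 = 3.0864
k* = 3.0864^(1/0.62) ≈ 6.1580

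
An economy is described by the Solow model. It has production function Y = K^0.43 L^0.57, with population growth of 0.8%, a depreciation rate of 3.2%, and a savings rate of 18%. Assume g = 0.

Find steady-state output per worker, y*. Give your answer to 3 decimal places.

At the steady state, Δk = 0, so s·k^α = (n + δ)·k.
Rearranging, k^(1−α) = s / (n + δ).
k^0.57 = 0.18 / (0.008 + 0.032) = 0.18 / 0.040 = 4.5000
k* = 4.5000^(1/0.57) ≈ 13.9954
y* = (k*)^α = 13.9954^0.43 ≈ 3.1101

y* ≈ 3.110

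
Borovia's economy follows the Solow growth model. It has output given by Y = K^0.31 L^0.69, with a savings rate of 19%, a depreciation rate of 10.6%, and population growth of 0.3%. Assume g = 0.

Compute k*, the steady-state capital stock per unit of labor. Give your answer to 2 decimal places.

In steady state, investment equals break-even investment: s·k^α = (n + δ)·k.
Rearranging, k^(1−α) = s / (n + δ).
k^0.69 = 0.19 / (0.003 + 0.106) = 0.19 / 0.109 = 1.7431
k* = 1.7431^(1/0.69) ≈ 2.2374

k* = 2.24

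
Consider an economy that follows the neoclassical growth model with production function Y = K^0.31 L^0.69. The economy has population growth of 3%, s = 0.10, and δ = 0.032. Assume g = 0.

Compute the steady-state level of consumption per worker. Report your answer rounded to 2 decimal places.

Steady state requires s·f(k) = (n + δ)·k, i.e. s·k^α = (n + δ)·k.
Rearranging, k^(1−α) = s / (n + δ).
k^0.69 = 0.10 / (0.030 + 0.032) = 0.10 / 0.062 = 1.6129
k* = 1.6129^(1/0.69) ≈ 1.9993
y* = (k*)^α = 1.9993^0.31 ≈ 1.2396
c* = (1 − s)·y* = (1 − 0.10) × 1.2396 ≈ 1.1156

c* ≈ 1.12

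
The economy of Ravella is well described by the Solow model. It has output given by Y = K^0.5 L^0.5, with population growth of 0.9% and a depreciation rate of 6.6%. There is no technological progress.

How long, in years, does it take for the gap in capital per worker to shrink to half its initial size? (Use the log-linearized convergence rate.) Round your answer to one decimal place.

half-life ≈ 18.5 years

Near the steady state the convergence rate is λ = (1 − α)(n + δ).
λ = (1 − 0.5) × 0.075 = 0.5 × 0.075 = 0.0375
Half-life = ln 2 / λ = 0.6931 / 0.0375 ≈ 18.48 years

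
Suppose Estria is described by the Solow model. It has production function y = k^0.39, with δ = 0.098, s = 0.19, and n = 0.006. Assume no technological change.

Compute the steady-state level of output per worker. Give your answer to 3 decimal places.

In steady state, investment equals break-even investment: s·k^α = (n + δ)·k.
Dividing both sides by k: k^(1−α) = s / (n + δ).
k^0.61 = 0.19 / (0.006 + 0.098) = 0.19 / 0.104 = 1.8269
k* = 1.8269^(1/0.61) ≈ 2.6856
y* = (k*)^α = 2.6856^0.39 ≈ 1.4700

y* = 1.470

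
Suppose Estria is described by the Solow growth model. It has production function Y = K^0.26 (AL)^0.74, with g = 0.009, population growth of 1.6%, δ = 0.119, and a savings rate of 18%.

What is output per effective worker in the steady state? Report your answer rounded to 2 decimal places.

y* ≈ 1.08

In steady state, investment equals break-even investment: s·k^α = (n + g + δ)·k.
Dividing both sides by k: k^(1−α) = s / (n + g + δ).
k^0.74 = 0.18 / (0.016 + 0.009 + 0.119) = 0.18 / 0.144 = 1.2500
k* = 1.2500^(1/0.74) ≈ 1.3519
y* = (k*)^α = 1.3519^0.26 ≈ 1.0815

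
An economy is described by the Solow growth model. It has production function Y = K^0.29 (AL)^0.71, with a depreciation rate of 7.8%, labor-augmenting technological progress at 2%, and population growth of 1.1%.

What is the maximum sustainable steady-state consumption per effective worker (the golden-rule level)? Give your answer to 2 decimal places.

c_gold ≈ 1.06

At the golden rule, f'(k) = n + g + δ, so α·k^(α−1) = n + g + δ and k_gold = (α/(n + g + δ))^(1/(1−α)).
k_gold = (0.29/0.109)^(1/0.71) = 2.6606^1.4085 ≈ 3.9681
c_gold = f(k_gold) − (n + g + δ)·k_gold = 1.4914 − 0.109×3.9681 ≈ 1.0589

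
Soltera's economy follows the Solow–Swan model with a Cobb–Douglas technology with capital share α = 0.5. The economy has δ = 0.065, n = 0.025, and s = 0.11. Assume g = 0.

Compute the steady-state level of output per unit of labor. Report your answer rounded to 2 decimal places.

In steady state, investment equals break-even investment: s·k^α = (n + δ)·k.
Rearranging, k^(1−α) = s / (n + δ).
k^0.5 = 0.11 / (0.025 + 0.065) = 0.11 / 0.090 = 1.2222
k* = 1.2222^(1/0.5) ≈ 1.4938
y* = (k*)^α = 1.4938^0.5 ≈ 1.2222

y* = 1.22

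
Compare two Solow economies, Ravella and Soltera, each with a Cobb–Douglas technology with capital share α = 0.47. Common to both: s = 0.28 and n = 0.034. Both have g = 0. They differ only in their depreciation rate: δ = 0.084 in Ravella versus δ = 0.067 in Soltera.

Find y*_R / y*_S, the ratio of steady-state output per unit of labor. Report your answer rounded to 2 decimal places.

Steady-state y* = [s/(n + δ)]^(α/(1−α)), so the ratio is [ (s_R/(n + δ)_R) / (s_S/(n + δ)_S) ]^0.8868.
s_R/(n + δ)_R = 0.28/0.118 = 2.3729; s_S/(n + δ)_S = 0.28/0.101 = 2.7723.
Ratio = (2.3729/2.7723)^0.8868 = 0.8559^0.8868 ≈ 0.8711

ratio ≈ 0.87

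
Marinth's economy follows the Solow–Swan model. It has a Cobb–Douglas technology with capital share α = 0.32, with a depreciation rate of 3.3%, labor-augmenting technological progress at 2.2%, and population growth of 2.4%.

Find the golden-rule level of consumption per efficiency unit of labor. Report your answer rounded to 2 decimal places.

c_gold ≈ 1.31

At the golden rule, f'(k) = n + g + δ, so α·k^(α−1) = n + g + δ and k_gold = (α/(n + g + δ))^(1/(1−α)).
k_gold = (0.32/0.079)^(1/0.68) = 4.0506^1.4706 ≈ 7.8238
c_gold = f(k_gold) − (n + g + δ)·k_gold = 1.9315 − 0.079×7.8238 ≈ 1.3134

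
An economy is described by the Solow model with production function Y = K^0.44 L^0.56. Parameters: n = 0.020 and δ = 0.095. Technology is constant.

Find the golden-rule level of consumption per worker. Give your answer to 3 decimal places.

At the golden rule, f'(k) = n + δ, so α·k^(α−1) = n + δ and k_gold = (α/(n + δ))^(1/(1−α)).
k_gold = (0.44/0.115)^(1/0.56) = 3.8261^1.7857 ≈ 10.9806
c_gold = f(k_gold) − (n + δ)·k_gold = 2.8700 − 0.115×10.9806 ≈ 1.6072

c_gold ≈ 1.607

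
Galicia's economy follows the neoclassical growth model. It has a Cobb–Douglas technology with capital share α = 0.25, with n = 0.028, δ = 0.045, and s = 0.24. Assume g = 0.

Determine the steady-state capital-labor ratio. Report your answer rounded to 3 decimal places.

Steady state requires s·f(k) = (n + δ)·k, i.e. s·k^α = (n + δ)·k.
Rearranging, k^(1−α) = s / (n + δ).
k^0.75 = 0.24 / (0.028 + 0.045) = 0.24 / 0.073 = 3.2877
k* = 3.2877^(1/0.75) ≈ 4.8887

k* = 4.889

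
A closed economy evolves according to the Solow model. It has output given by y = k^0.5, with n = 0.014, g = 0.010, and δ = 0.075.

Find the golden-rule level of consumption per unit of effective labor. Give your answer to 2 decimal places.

c_gold ≈ 2.53

At the golden rule, f'(k) = n + g + δ, so α·k^(α−1) = n + g + δ and k_gold = (α/(n + g + δ))^(1/(1−α)).
k_gold = (0.5/0.099)^(1/0.5) = 5.0505^2 ≈ 25.5076
c_gold = f(k_gold) − (n + g + δ)·k_gold = 5.0505 − 0.099×25.5076 ≈ 2.5252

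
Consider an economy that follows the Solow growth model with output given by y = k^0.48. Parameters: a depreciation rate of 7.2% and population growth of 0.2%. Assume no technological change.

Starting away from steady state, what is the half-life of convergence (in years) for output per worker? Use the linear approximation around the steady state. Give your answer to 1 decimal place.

about 18.0 years

Near the steady state the convergence rate is λ = (1 − α)(n + δ).
λ = (1 − 0.48) × 0.074 = 0.52 × 0.074 = 0.03848
Half-life = ln 2 / λ = 0.6931 / 0.03848 ≈ 18.01 years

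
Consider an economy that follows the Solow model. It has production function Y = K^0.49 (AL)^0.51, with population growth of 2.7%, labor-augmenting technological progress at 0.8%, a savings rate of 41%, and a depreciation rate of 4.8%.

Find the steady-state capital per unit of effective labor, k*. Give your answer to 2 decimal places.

At the steady state, Δk = 0, so s·k^α = (n + g + δ)·k.
Rearranging, k^(1−α) = s / (n + g + δ).
k^0.51 = 0.41 / (0.027 + 0.008 + 0.048) = 0.41 / 0.083 = 4.9398
k* = 4.9398^(1/0.51) ≈ 22.9200

k* = 22.92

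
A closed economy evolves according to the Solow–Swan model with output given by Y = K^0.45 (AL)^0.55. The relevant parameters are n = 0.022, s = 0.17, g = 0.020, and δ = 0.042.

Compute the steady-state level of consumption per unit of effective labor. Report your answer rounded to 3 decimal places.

c* = 1.478

Steady state requires s·f(k) = (n + g + δ)·k, i.e. s·k^α = (n + g + δ)·k.
Rearranging, k^(1−α) = s / (n + g + δ).
k^0.55 = 0.17 / (0.022 + 0.020 + 0.042) = 0.17 / 0.084 = 2.0238
k* = 2.0238^(1/0.55) ≈ 3.6030
y* = (k*)^α = 3.6030^0.45 ≈ 1.7803
c* = (1 − s)·y* = (1 − 0.17) × 1.7803 ≈ 1.4776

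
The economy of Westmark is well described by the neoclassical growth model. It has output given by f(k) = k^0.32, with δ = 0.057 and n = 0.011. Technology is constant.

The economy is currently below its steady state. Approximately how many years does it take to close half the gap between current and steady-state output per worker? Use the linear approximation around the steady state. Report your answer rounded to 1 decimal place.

t_½ ≈ 15.0 years

Near the steady state the convergence rate is λ = (1 − α)(n + δ).
λ = (1 − 0.32) × 0.068 = 0.68 × 0.068 = 0.04624
Half-life = ln 2 / λ = 0.6931 / 0.04624 ≈ 14.99 years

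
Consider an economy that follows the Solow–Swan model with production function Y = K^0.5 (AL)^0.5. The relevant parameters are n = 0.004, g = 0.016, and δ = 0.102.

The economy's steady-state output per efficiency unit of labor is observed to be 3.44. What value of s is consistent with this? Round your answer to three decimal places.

s ≈ 0.420

Steady state requires s·f(k) = (n + g + δ)·k, i.e. s·k^α = (n + g + δ)·k.
Since y* = [s/(n + g + δ)]^(α/(1−α)), we have s/(n + g + δ) = (y*)^((1−α)/α) = 3.44^1 = 3.4400.
Therefore s = 3.4400 × (n + g + δ) = 3.4400 × 0.122 = 0.4197.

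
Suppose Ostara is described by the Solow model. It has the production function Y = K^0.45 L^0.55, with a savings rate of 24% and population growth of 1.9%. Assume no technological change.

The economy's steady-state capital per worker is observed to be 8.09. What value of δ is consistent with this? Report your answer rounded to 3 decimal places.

Steady state requires s·f(k) = (n + δ)·k, i.e. s·k^α = (n + δ)·k.
So s / (n + δ) = (k*)^(1−α) = 8.09^0.55 = 3.1577.
Therefore n + δ = s / 3.1577 = 0.24 / 3.1577 = 0.0760, so δ = 0.0760 − 0.019 = 0.0570.

δ ≈ 0.057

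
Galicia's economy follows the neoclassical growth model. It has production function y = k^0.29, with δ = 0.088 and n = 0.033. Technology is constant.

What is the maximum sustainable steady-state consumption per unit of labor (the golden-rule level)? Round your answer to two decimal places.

At the golden rule, f'(k) = n + δ, so α·k^(α−1) = n + δ and k_gold = (α/(n + δ))^(1/(1−α)).
k_gold = (0.29/0.121)^(1/0.71) = 2.3967^1.4085 ≈ 3.4252
c_gold = f(k_gold) − (n + δ)·k_gold = 1.4291 − 0.121×3.4252 ≈ 1.0147

c_gold ≈ 1.01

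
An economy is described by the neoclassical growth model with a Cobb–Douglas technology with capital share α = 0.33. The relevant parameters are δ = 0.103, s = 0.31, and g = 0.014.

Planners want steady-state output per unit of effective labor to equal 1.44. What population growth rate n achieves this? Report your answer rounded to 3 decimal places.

At the steady state, Δk = 0, so s·k^α = (n + g + δ)·k.
Since y* = [s/(n + g + δ)]^(α/(1−α)), we have s/(n + g + δ) = (y*)^((1−α)/α) = 1.44^2.0303 = 2.0966.
Therefore n + g + δ = s / 2.0966 = 0.31 / 2.0966 = 0.1479, so n = 0.1479 − 0.117 = 0.0309.

n ≈ 0.031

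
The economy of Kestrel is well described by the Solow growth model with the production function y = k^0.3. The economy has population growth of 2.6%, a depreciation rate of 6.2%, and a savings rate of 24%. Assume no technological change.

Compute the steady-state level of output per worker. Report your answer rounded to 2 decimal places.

y* = 1.54

At the steady state, Δk = 0, so s·k^α = (n + δ)·k.
Dividing both sides by k: k^(1−α) = s / (n + δ).
k^0.7 = 0.24 / (0.026 + 0.062) = 0.24 / 0.088 = 2.7273
k* = 2.7273^(1/0.7) ≈ 4.1925
y* = (k*)^α = 4.1925^0.3 ≈ 1.5372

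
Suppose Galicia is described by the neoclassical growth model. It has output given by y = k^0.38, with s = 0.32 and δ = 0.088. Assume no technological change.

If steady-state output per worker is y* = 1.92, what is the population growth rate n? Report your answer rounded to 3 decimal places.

In steady state, investment equals break-even investment: s·k^α = (n + δ)·k.
Since y* = [s/(n + δ)]^(α/(1−α)), we have s/(n + δ) = (y*)^((1−α)/α) = 1.92^1.6316 = 2.8989.
Therefore n + δ = s / 2.8989 = 0.32 / 2.8989 = 0.1104, so n = 0.1104 − 0.088 = 0.0224.

n ≈ 0.022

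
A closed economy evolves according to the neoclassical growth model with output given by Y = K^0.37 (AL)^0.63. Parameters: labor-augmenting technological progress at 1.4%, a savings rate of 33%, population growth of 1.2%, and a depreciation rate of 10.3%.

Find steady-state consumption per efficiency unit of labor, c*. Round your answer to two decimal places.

In steady state, investment equals break-even investment: s·k^α = (n + g + δ)·k.
Rearranging, k^(1−α) = s / (n + g + δ).
k^0.63 = 0.33 / (0.012 + 0.014 + 0.103) = 0.33 / 0.129 = 2.5581
k* = 2.5581^(1/0.63) ≈ 4.4411
y* = (k*)^α = 4.4411^0.37 ≈ 1.7361
c* = (1 − s)·y* = (1 − 0.33) × 1.7361 ≈ 1.1632

c* ≈ 1.16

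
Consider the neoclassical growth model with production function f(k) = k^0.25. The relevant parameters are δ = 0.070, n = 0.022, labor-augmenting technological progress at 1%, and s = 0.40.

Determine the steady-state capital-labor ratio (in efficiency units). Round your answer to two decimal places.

In steady state, investment equals break-even investment: s·k^α = (n + g + δ)·k.
Dividing both sides by k: k^(1−α) = s / (n + g + δ).
k^0.75 = 0.40 / (0.022 + 0.010 + 0.070) = 0.40 / 0.102 = 3.9216
k* = 3.9216^(1/0.75) ≈ 6.1842

k* = 6.18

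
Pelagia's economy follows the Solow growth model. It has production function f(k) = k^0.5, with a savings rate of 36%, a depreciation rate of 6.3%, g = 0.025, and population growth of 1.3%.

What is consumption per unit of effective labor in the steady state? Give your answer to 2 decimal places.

c* = 2.28

Steady state requires s·f(k) = (n + g + δ)·k, i.e. s·k^α = (n + g + δ)·k.
Rearranging, k^(1−α) = s / (n + g + δ).
k^0.5 = 0.36 / (0.013 + 0.025 + 0.063) = 0.36 / 0.101 = 3.5644
k* = 3.5644^(1/0.5) ≈ 12.7049
y* = (k*)^α = 12.7049^0.5 ≈ 3.5644
c* = (1 − s)·y* = (1 − 0.36) × 3.5644 ≈ 2.2812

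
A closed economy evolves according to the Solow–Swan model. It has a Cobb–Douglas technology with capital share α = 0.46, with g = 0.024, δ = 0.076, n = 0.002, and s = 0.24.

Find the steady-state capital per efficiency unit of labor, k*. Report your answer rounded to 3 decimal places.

k* ≈ 4.877

Steady state requires s·f(k) = (n + g + δ)·k, i.e. s·k^α = (n + g + δ)·k.
Rearranging, k^(1−α) = s / (n + g + δ).
k^0.54 = 0.24 / (0.002 + 0.024 + 0.076) = 0.24 / 0.102 = 2.3529
k* = 2.3529^(1/0.54) ≈ 4.8770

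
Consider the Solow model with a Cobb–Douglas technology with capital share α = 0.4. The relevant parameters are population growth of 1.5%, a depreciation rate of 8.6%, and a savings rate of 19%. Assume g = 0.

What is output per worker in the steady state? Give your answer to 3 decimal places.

At the steady state, Δk = 0, so s·k^α = (n + δ)·k.
Rearranging, k^(1−α) = s / (n + δ).
k^0.6 = 0.19 / (0.015 + 0.086) = 0.19 / 0.101 = 1.8812
k* = 1.8812^(1/0.6) ≈ 2.8668
y* = (k*)^α = 2.8668^0.4 ≈ 1.5239

y* ≈ 1.524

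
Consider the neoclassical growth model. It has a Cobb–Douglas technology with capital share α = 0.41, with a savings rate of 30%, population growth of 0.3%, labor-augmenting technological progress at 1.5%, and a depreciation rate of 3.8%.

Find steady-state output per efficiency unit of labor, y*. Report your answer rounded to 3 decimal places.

y* ≈ 3.210

At the steady state, Δk = 0, so s·k^α = (n + g + δ)·k.
Dividing both sides by k: k^(1−α) = s / (n + g + δ).
k^0.59 = 0.30 / (0.003 + 0.015 + 0.038) = 0.30 / 0.056 = 5.3571
k* = 5.3571^(1/0.59) ≈ 17.1979
y* = (k*)^α = 17.1979^0.41 ≈ 3.2103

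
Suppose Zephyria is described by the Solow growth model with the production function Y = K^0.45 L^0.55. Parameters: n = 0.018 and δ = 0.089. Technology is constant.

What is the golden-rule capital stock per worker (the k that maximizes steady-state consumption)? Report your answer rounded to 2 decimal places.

The golden rule sets f'(k) = n + δ, i.e. α·k^(α−1) = n + δ.
So k^(1−α) = α / (n + δ) = 0.45 / 0.107 = 4.2056.
k_gold = 4.2056^(1/0.55) ≈ 13.6217

k_gold ≈ 13.62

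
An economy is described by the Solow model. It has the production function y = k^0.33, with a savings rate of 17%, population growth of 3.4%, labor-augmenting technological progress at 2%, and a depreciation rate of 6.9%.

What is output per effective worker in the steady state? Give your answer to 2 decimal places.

y* ≈ 1.17

Steady state requires s·f(k) = (n + g + δ)·k, i.e. s·k^α = (n + g + δ)·k.
Dividing both sides by k: k^(1−α) = s / (n + g + δ).
k^0.67 = 0.17 / (0.034 + 0.020 + 0.069) = 0.17 / 0.123 = 1.3821
k* = 1.3821^(1/0.67) ≈ 1.6209
y* = (k*)^α = 1.6209^0.33 ≈ 1.1728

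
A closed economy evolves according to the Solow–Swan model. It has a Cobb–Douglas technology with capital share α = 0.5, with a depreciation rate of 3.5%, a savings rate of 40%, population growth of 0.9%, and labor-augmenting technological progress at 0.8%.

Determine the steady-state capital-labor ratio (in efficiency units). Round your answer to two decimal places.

In steady state, investment equals break-even investment: s·k^α = (n + g + δ)·k.
Rearranging, k^(1−α) = s / (n + g + δ).
k^0.5 = 0.40 / (0.009 + 0.008 + 0.035) = 0.40 / 0.052 = 7.6923
k* = 7.6923^(1/0.5) ≈ 59.1715

k* ≈ 59.17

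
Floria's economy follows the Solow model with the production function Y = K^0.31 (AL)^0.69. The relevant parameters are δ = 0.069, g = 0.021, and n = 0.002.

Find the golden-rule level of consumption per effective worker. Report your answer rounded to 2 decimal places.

At the golden rule, f'(k) = n + g + δ, so α·k^(α−1) = n + g + δ and k_gold = (α/(n + g + δ))^(1/(1−α)).
k_gold = (0.31/0.092)^(1/0.69) = 3.3696^1.4493 ≈ 5.8159
c_gold = f(k_gold) − (n + g + δ)·k_gold = 1.7260 − 0.092×5.8159 ≈ 1.1909

c_gold ≈ 1.19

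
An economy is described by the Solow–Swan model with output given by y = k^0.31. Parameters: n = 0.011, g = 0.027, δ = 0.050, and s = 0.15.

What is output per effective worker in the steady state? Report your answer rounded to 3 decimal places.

y* ≈ 1.271

In steady state, investment equals break-even investment: s·k^α = (n + g + δ)·k.
Rearranging, k^(1−α) = s / (n + g + δ).
k^0.69 = 0.15 / (0.011 + 0.027 + 0.050) = 0.15 / 0.088 = 1.7045
k* = 1.7045^(1/0.69) ≈ 2.1659
y* = (k*)^α = 2.1659^0.31 ≈ 1.2707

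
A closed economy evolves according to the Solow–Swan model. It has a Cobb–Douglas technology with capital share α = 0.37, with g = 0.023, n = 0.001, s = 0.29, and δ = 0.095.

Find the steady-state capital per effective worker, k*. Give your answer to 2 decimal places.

k* ≈ 4.11

Steady state requires s·f(k) = (n + g + δ)·k, i.e. s·k^α = (n + g + δ)·k.
Dividing both sides by k: k^(1−α) = s / (n + g + δ).
k^0.63 = 0.29 / (0.001 + 0.023 + 0.095) = 0.29 / 0.119 = 2.4370
k* = 2.4370^(1/0.63) ≈ 4.1120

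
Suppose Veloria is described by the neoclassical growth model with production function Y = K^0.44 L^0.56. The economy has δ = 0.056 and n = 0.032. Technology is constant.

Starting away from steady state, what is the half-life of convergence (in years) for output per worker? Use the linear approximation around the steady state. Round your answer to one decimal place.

t_½ ≈ 14.1 years

Near the steady state the convergence rate is λ = (1 − α)(n + δ).
λ = (1 − 0.44) × 0.088 = 0.56 × 0.088 = 0.04928
Half-life = ln 2 / λ = 0.6931 / 0.04928 ≈ 14.06 years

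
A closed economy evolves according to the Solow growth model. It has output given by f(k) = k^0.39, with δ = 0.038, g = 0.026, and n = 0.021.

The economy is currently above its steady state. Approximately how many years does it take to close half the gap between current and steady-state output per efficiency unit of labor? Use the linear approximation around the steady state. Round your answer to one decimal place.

about 13.4 years

Near the steady state the convergence rate is λ = (1 − α)(n + g + δ).
λ = (1 − 0.39) × 0.085 = 0.61 × 0.085 = 0.05185
Half-life = ln 2 / λ = 0.6931 / 0.05185 ≈ 13.37 years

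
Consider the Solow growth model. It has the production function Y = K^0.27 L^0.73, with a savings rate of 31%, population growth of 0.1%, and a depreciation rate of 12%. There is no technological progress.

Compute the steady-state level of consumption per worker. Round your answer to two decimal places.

c* ≈ 0.98

Steady state requires s·f(k) = (n + δ)·k, i.e. s·k^α = (n + δ)·k.
Rearranging, k^(1−α) = s / (n + δ).
k^0.73 = 0.31 / (0.001 + 0.120) = 0.31 / 0.121 = 2.5620
k* = 2.5620^(1/0.73) ≈ 3.6283
y* = (k*)^α = 3.6283^0.27 ≈ 1.4162
c* = (1 − s)·y* = (1 − 0.31) × 1.4162 ≈ 0.9772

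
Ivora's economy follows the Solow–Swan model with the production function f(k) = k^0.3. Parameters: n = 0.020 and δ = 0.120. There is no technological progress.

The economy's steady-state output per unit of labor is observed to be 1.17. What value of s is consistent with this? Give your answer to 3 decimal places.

At the steady state, Δk = 0, so s·k^α = (n + δ)·k.
Since y* = [s/(n + δ)]^(α/(1−α)), we have s/(n + δ) = (y*)^((1−α)/α) = 1.17^2.3333 = 1.4424.
Therefore s = 1.4424 × (n + δ) = 1.4424 × 0.140 = 0.2019.

s ≈ 0.202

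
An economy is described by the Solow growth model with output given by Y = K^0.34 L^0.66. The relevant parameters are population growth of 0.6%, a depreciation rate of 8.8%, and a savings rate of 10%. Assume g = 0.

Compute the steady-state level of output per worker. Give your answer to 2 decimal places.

Steady state requires s·f(k) = (n + δ)·k, i.e. s·k^α = (n + δ)·k.
Dividing both sides by k: k^(1−α) = s / (n + δ).
k^0.66 = 0.10 / (0.006 + 0.088) = 0.10 / 0.094 = 1.0638
k* = 1.0638^(1/0.66) ≈ 1.0982
y* = (k*)^α = 1.0982^0.34 ≈ 1.0324

y* = 1.03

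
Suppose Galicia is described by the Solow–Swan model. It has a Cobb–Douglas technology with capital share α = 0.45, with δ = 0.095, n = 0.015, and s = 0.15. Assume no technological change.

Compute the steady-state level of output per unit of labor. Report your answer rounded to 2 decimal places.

Steady state requires s·f(k) = (n + δ)·k, i.e. s·k^α = (n + δ)·k.
Rearranging, k^(1−α) = s / (n + δ).
k^0.55 = 0.15 / (0.015 + 0.095) = 0.15 / 0.110 = 1.3636
k* = 1.3636^(1/0.55) ≈ 1.7575
y* = (k*)^α = 1.7575^0.45 ≈ 1.2889

y* ≈ 1.29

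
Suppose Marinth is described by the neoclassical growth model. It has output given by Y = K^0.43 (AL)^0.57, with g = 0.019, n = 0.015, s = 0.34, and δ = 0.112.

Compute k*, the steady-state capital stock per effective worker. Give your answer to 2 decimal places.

At the steady state, Δk = 0, so s·k^α = (n + g + δ)·k.
Dividing both sides by k: k^(1−α) = s / (n + g + δ).
k^0.57 = 0.34 / (0.015 + 0.019 + 0.112) = 0.34 / 0.146 = 2.3288
k* = 2.3288^(1/0.57) ≈ 4.4065

k* = 4.41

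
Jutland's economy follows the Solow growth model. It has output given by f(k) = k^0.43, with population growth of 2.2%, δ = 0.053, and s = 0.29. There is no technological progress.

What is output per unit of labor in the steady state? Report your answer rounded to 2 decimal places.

y* ≈ 2.77

Steady state requires s·f(k) = (n + δ)·k, i.e. s·k^α = (n + δ)·k.
Rearranging, k^(1−α) = s / (n + δ).
k^0.57 = 0.29 / (0.022 + 0.053) = 0.29 / 0.075 = 3.8667
k* = 3.8667^(1/0.57) ≈ 10.7256
y* = (k*)^α = 10.7256^0.43 ≈ 2.7738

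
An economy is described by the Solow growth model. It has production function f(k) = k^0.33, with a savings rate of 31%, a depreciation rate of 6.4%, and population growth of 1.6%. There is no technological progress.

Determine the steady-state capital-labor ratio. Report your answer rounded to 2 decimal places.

At the steady state, Δk = 0, so s·k^α = (n + δ)·k.
Rearranging, k^(1−α) = s / (n + δ).
k^0.67 = 0.31 / (0.016 + 0.064) = 0.31 / 0.080 = 3.8750
k* = 3.8750^(1/0.67) ≈ 7.5512

k* ≈ 7.55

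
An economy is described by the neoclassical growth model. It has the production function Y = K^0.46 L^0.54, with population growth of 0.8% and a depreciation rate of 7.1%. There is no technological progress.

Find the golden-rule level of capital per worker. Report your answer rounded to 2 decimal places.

k_gold ≈ 26.12

The golden rule sets f'(k) = n + δ, i.e. α·k^(α−1) = n + δ.
So k^(1−α) = α / (n + δ) = 0.46 / 0.079 = 5.8228.
k_gold = 5.8228^(1/0.54) ≈ 26.1163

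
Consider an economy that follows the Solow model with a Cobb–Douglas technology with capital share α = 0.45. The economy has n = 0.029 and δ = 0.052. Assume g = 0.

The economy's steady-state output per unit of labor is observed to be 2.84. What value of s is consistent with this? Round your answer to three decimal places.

Steady state requires s·f(k) = (n + δ)·k, i.e. s·k^α = (n + δ)·k.
Since y* = [s/(n + δ)]^(α/(1−α)), we have s/(n + δ) = (y*)^((1−α)/α) = 2.84^1.2222 = 3.5813.
Therefore s = 3.5813 × (n + δ) = 3.5813 × 0.081 = 0.2901.

s ≈ 0.290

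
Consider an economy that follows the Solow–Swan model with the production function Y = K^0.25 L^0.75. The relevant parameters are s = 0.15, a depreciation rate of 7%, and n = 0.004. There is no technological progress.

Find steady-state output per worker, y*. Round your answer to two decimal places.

y* = 1.27

In steady state, investment equals break-even investment: s·k^α = (n + δ)·k.
Rearranging, k^(1−α) = s / (n + δ).
k^0.75 = 0.15 / (0.004 + 0.070) = 0.15 / 0.074 = 2.0270
k* = 2.0270^(1/0.75) ≈ 2.5653
y* = (k*)^α = 2.5653^0.25 ≈ 1.2656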